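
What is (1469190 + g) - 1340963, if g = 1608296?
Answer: 1736523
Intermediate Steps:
(1469190 + g) - 1340963 = (1469190 + 1608296) - 1340963 = 3077486 - 1340963 = 1736523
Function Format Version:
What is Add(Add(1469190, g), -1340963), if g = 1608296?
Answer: 1736523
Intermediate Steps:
Add(Add(1469190, g), -1340963) = Add(Add(1469190, 1608296), -1340963) = Add(3077486, -1340963) = 1736523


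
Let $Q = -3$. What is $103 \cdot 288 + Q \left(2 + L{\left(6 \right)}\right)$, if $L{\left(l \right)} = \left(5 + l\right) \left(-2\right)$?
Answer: $29724$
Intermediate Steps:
$L{\left(l \right)} = -10 - 2 l$
$103 \cdot 288 + Q \left(2 + L{\left(6 \right)}\right) = 103 \cdot 288 - 3 \left(2 - 22\right) = 29664 - 3 \left(2 - 22\right) = 29664 - -60 = 29664 + 60 = 29724$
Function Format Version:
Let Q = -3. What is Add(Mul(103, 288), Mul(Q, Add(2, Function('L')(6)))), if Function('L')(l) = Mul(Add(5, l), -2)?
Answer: 29724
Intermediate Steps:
Function('L')(l) = Add(-10, Mul(-2, l))
Add(Mul(103, 288), Mul(Q, Add(2, Function('L')(6)))) = Add(Mul(103, 288), Mul(-3, Add(2, Add(-10, Mul(-2, 6))))) = Add(29664, Mul(-3, Add(2, Add(-10, -12)))) = Add(29664, Mul(-3, Add(2, -22))) = Add(29664, Mul(-3, -20)) = Add(29664, 60) = 29724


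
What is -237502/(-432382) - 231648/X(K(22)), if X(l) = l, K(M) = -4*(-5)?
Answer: -12519459437/1080955 ≈ -11582.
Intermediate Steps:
K(M) = 20
-237502/(-432382) - 231648/X(K(22)) = -237502/(-432382) - 231648/20 = -237502*(-1/432382) - 231648*1/20 = 118751/216191 - 57912/5 = -12519459437/1080955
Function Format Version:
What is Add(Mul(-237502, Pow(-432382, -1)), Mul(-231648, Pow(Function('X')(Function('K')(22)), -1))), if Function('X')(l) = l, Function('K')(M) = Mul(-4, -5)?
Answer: Rational(-12519459437, 1080955) ≈ -11582.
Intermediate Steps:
Function('K')(M) = 20
Add(Mul(-237502, Pow(-432382, -1)), Mul(-231648, Pow(Function('X')(Function('K')(22)), -1))) = Add(Mul(-237502, Pow(-432382, -1)), Mul(-231648, Pow(20, -1))) = Add(Mul(-237502, Rational(-1, 432382)), Mul(-231648, Rational(1, 20))) = Add(Rational(118751, 216191), Rational(-57912, 5)) = Rational(-12519459437, 1080955)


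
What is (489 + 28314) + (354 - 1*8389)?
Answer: 20768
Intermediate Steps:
(489 + 28314) + (354 - 1*8389) = 28803 + (354 - 8389) = 28803 - 8035 = 20768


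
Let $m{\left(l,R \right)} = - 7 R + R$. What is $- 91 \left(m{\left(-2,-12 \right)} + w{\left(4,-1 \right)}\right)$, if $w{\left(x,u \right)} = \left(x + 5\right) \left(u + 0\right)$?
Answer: $-5733$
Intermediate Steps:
$m{\left(l,R \right)} = - 6 R$
$w{\left(x,u \right)} = u \left(5 + x\right)$ ($w{\left(x,u \right)} = \left(5 + x\right) u = u \left(5 + x\right)$)
$- 91 \left(m{\left(-2,-12 \right)} + w{\left(4,-1 \right)}\right) = - 91 \left(\left(-6\right) \left(-12\right) - \left(5 + 4\right)\right) = - 91 \left(72 - 9\right) = \left(-91\right) 63 = -5733$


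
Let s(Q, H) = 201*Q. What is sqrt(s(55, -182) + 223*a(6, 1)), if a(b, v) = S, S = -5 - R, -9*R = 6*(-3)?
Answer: sqrt(9494) ≈ 97.437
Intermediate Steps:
R = 2 (R = -2*(-3)/3 = -1/9*(-18) = 2)
S = -7 (S = -5 - 1*2 = -5 - 2 = -7)
a(b, v) = -7
sqrt(s(55, -182) + 223*a(6, 1)) = sqrt(201*55 + 223*(-7)) = sqrt(11055 - 1561) = sqrt(9494)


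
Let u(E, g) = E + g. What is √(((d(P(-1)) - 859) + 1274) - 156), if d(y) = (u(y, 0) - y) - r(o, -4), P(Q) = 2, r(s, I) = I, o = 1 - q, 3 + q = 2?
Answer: √263 ≈ 16.217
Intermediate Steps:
q = -1 (q = -3 + 2 = -1)
o = 2 (o = 1 - 1*(-1) = 1 + 1 = 2)
d(y) = 4 (d(y) = ((y + 0) - y) - 1*(-4) = (y - y) + 4 = 0 + 4 = 4)
√(((d(P(-1)) - 859) + 1274) - 156) = √(((4 - 859) + 1274) - 156) = √((-855 + 1274) - 156) = √(419 - 156) = √263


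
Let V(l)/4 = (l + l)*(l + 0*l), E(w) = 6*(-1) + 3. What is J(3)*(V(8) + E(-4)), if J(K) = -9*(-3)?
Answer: 13743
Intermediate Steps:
E(w) = -3 (E(w) = -6 + 3 = -3)
J(K) = 27
V(l) = 8*l² (V(l) = 4*((l + l)*(l + 0*l)) = 4*((2*l)*(l + 0)) = 4*((2*l)*l) = 4*(2*l²) = 8*l²)
J(3)*(V(8) + E(-4)) = 27*(8*8² - 3) = 27*(8*64 - 3) = 27*(512 - 3) = 27*509 = 13743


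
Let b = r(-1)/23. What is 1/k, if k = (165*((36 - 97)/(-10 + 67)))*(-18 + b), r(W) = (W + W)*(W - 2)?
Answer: 437/1368840 ≈ 0.00031925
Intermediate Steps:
r(W) = 2*W*(-2 + W) (r(W) = (2*W)*(-2 + W) = 2*W*(-2 + W))
b = 6/23 (b = (2*(-1)*(-2 - 1))/23 = (2*(-1)*(-3))*(1/23) = 6*(1/23) = 6/23 ≈ 0.26087)
k = 1368840/437 (k = (165*((36 - 97)/(-10 + 67)))*(-18 + 6/23) = (165*(-61/57))*(-408/23) = -3355/19*(-408/23) = 1368840/437 ≈ 3132.4)
1/k = 1/(1368840/437) = 437/1368840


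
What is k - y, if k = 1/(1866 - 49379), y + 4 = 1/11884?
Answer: 2258518571/564644492 ≈ 3.9999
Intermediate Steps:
y = -47535/11884 (y = -4 + 1/11884 = -47535/11884 ≈ -3.9999)
k = -1/47513 (k = 1/(-47513) = -1/47513 ≈ -2.1047e-5)
k - y = -1/47513 - 1*(-47535/11884) = -1/47513 + 47535/11884 = 2258518571/564644492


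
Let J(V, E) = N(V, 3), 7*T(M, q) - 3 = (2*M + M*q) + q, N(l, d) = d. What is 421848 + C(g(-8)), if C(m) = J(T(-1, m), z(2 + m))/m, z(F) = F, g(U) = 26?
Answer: 10968051/26 ≈ 4.2185e+5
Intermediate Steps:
T(M, q) = 3/7 + q/7 + 2*M/7 + M*q/7 (T(M, q) = 3/7 + ((2*M + M*q) + q)/7 = 3/7 + (q + 2*M + M*q)/7 = 3/7 + (q/7 + 2*M/7 + M*q/7) = 3/7 + q/7 + 2*M/7 + M*q/7)
J(V, E) = 3
C(m) = 3/m
421848 + C(g(-8)) = 421848 + 3/26 = 10968051/26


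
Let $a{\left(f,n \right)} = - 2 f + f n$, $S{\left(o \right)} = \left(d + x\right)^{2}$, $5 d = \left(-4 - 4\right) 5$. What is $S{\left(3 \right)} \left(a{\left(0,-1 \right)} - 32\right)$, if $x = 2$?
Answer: $-1152$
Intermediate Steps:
$d = -8$ ($d = \frac{\left(-4 - 4\right) 5}{5} = \frac{\left(-8\right) 5}{5} = \frac{1}{5} \left(-40\right) = -8$)
$S{\left(o \right)} = 36$ ($S{\left(o \right)} = \left(-8 + 2\right)^{2} = \left(-6\right)^{2} = 36$)
$S{\left(3 \right)} \left(a{\left(0,-1 \right)} - 32\right) = 36 \left(0 \left(-2 - 1\right) - 32\right) = 36 \left(0 \left(-3\right) - 32\right) = 36 \left(0 - 32\right) = 36 \left(-32\right) = -1152$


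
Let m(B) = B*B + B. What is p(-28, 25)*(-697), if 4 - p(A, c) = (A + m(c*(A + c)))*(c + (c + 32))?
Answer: 315601600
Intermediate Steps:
m(B) = B + B**2 (m(B) = B**2 + B = B + B**2)
p(A, c) = 4 - (32 + 2*c)*(A + c*(1 + c*(A + c))*(A + c)) (p(A, c) = 4 - (A + (c*(A + c))*(1 + c*(A + c)))*(c + (c + 32)) = 4 - (A + c*(1 + c*(A + c))*(A + c))*(c + (32 + c)) = 4 - (A + c*(1 + c*(A + c))*(A + c))*(32 + 2*c) = 4 - (32 + 2*c)*(A + c*(1 + c*(A + c))*(A + c)))
p(-28, 25)*(-697) = (4 - 32*(-28) - 2*(-28)*25 - 32*25*(1 + 25*(-28 + 25))*(-28 + 25) - 2*25**2*(1 + 25*(-28 + 25))*(-28 + 25))*(-697) = (4 + 896 + 1400 - 32*25*(1 + 25*(-3))*(-3) - 2*625*(1 + 25*(-3))*(-3))*(-697) = (4 + 896 + 1400 - 32*25*(1 - 75)*(-3) - 2*625*(1 - 75)*(-3))*(-697) = (4 + 896 + 1400 - 32*25*(-74)*(-3) - 2*625*(-74)*(-3))*(-697) = (4 + 896 + 1400 - 177600 - 277500)*(-697) = -452800*(-697) = 315601600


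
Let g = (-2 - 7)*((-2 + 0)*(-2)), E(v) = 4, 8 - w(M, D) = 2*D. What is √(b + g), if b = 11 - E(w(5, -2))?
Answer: I*√29 ≈ 5.3852*I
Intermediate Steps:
w(M, D) = 8 - 2*D
g = -36 (g = -(-18)*(-2) = -9*4 = -36)
b = 7 (b = 11 - 1*4 = 11 - 4 = 7)
√(b + g) = √(7 - 36) = √(-29) = I*√29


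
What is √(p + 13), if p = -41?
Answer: 2*I*√7 ≈ 5.2915*I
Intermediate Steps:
√(p + 13) = √(-41 + 13) = √(-28) = 2*I*√7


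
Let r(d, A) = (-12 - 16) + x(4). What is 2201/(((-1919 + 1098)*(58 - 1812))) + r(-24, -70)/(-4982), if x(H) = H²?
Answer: 14122895/3587124694 ≈ 0.0039371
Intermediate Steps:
r(d, A) = -12 (r(d, A) = (-12 - 16) + 4² = -28 + 16 = -12)
2201/(((-1919 + 1098)*(58 - 1812))) + r(-24, -70)/(-4982) = 2201/(((-1919 + 1098)*(58 - 1812))) - 12/(-4982) = 2201/((-821*(-1754))) - 12*(-1/4982) = 2201/1440034 + 6/2491 = 14122895/3587124694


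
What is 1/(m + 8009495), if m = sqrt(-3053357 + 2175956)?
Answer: 8009495/64152011032426 - 3*I*sqrt(97489)/64152011032426 ≈ 1.2485e-7 - 1.4601e-11*I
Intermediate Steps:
m = 3*I*sqrt(97489) (m = sqrt(-877401) = 3*I*sqrt(97489) ≈ 936.7*I)
1/(m + 8009495) = 1/(3*I*sqrt(97489) + 8009495) = 1/(8009495 + 3*I*sqrt(97489))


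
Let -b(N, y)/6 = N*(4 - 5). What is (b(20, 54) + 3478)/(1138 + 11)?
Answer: 3598/1149 ≈ 3.1314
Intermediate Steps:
b(N, y) = 6*N (b(N, y) = -6*N*(4 - 5) = -6*N*(-1) = -(-6)*N = 6*N)
(b(20, 54) + 3478)/(1138 + 11) = (6*20 + 3478)/(1138 + 11) = (120 + 3478)/1149 = 3598*(1/1149) = 3598/1149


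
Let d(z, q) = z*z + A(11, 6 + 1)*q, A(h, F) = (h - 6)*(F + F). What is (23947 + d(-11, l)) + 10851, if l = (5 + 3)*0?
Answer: 34919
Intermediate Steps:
l = 0 (l = 8*0 = 0)
A(h, F) = 2*F*(-6 + h) (A(h, F) = (-6 + h)*(2*F) = 2*F*(-6 + h))
d(z, q) = z² + 70*q (d(z, q) = z*z + (2*(6 + 1)*(-6 + 11))*q = z² + (2*7*5)*q = z² + 70*q)
(23947 + d(-11, l)) + 10851 = (23947 + ((-11)² + 70*0)) + 10851 = (23947 + (121 + 0)) + 10851 = (23947 + 121) + 10851 = 24068 + 10851 = 34919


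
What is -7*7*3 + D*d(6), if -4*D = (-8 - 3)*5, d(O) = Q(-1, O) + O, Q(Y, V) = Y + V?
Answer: 17/4 ≈ 4.2500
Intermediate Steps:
Q(Y, V) = V + Y
d(O) = -1 + 2*O (d(O) = (O - 1) + O = (-1 + O) + O = -1 + 2*O)
D = 55/4 (D = -(-8 - 3)*5/4 = -(-11)*5/4 = -1/4*(-55) = 55/4 ≈ 13.750)
-7*7*3 + D*d(6) = -7*7*3 + 55*(-1 + 2*6)/4 = -49*3 + 55*(-1 + 12)/4 = -147 + (55/4)*11 = -147 + 605/4 = 17/4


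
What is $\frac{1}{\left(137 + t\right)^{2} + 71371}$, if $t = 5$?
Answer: $\frac{1}{91535} \approx 1.0925 \cdot 10^{-5}$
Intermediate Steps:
$\frac{1}{\left(137 + t\right)^{2} + 71371} = \frac{1}{\left(137 + 5\right)^{2} + 71371} = \frac{1}{142^{2} + 71371} = \frac{1}{20164 + 71371} = \frac{1}{91535}$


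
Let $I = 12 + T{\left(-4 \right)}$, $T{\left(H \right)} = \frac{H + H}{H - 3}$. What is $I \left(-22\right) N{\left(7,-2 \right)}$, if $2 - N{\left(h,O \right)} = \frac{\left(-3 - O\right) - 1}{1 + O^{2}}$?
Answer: $- \frac{24288}{35} \approx -693.94$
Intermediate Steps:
$T{\left(H \right)} = \frac{2 H}{-3 + H}$
$I = \frac{92}{7}$ ($I = 12 + 2 \left(-4\right) \frac{1}{-3 - 4} = 12 + 2 \left(-4\right) \frac{1}{-7} = 12 + 2 \left(-4\right) \left(- \frac{1}{7}\right) = 12 + \frac{8}{7} = \frac{92}{7} \approx 13.143$)
$N{\left(h,O \right)} = 2 - \frac{-4 - O}{1 + O^{2}}$ ($N{\left(h,O \right)} = 2 - \frac{\left(-3 - O\right) - 1}{1 + O^{2}} = 2 - \frac{-4 - O}{1 + O^{2}}$)
$I \left(-22\right) N{\left(7,-2 \right)} = \frac{92}{7} \left(-22\right) \frac{6 - 2 + 2 \left(-2\right)^{2}}{1 + \left(-2\right)^{2}} = - \frac{2024 \frac{6 - 2 + 2 \cdot 4}{1 + 4}}{7} = - \frac{2024 \frac{6 - 2 + 8}{5}}{7} = - \frac{2024 \cdot \frac{1}{5} \cdot 12}{7} = \left(- \frac{2024}{7}\right) \frac{12}{5} = - \frac{24288}{35}$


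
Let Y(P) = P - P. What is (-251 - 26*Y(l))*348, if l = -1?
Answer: -87348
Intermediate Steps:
Y(P) = 0
(-251 - 26*Y(l))*348 = (-251 - 26*0)*348 = (-251 + 0)*348 = -251*348 = -87348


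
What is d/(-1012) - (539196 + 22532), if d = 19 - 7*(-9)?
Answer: -284234409/506 ≈ -5.6173e+5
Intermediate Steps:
d = 82 (d = 19 + 63 = 82)
d/(-1012) - (539196 + 22532) = 82/(-1012) - (539196 + 22532) = 82*(-1/1012) - 131/(1/((404 + 172) + 3712)) = -41/506 - 131/(1/(576 + 3712)) = -41/506 - 131/(1/4288) = -41/506 - 131/1/4288 = -41/506 - 131*4288 = -41/506 - 561728 = -284234409/506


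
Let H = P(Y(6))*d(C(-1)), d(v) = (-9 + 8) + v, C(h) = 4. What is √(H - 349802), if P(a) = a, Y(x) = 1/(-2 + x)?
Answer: 529*I*√5/2 ≈ 591.44*I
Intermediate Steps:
d(v) = -1 + v
H = ¾ (H = (-1 + 4)/(-2 + 6) = 3/4 = (¼)*3 = ¾ ≈ 0.75000)
√(H - 349802) = √(¾ - 349802) = √(-1399205/4) = 529*I*√5/2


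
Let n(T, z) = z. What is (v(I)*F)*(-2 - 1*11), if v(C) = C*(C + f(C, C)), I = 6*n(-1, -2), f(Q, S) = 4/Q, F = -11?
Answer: 21164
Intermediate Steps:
I = -12 (I = 6*(-2) = -12)
v(C) = C*(C + 4/C)
(v(I)*F)*(-2 - 1*11) = ((4 + (-12)²)*(-11))*(-2 - 1*11) = ((4 + 144)*(-11))*(-2 - 11) = (148*(-11))*(-13) = -1628*(-13) = 21164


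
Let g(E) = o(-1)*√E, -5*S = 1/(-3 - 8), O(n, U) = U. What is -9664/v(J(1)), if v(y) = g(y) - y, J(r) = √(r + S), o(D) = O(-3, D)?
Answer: 531520/(2*√770 + 7^(¼)*110^(¾)) ≈ 4799.4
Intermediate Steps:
S = 1/55 (S = -1/(5*(-3 - 8)) = -⅕/(-11) = -⅕*(-1/11) = 1/55 ≈ 0.018182)
o(D) = D
g(E) = -√E
J(r) = √(1/55 + r) (J(r) = √(r + 1/55) = √(1/55 + r))
v(y) = -y - √y (v(y) = -√y - y = -y - √y)
-9664/v(J(1)) = -9664/(-√(55 + 3025*1)/55 - √(√(55 + 3025*1)/55)) = -9664/(-√(55 + 3025)/55 - √(√(55 + 3025)/55)) = -9664/(-√3080/55 - √(√3080/55)) = -9664/(-2*√770/55 - √((2*√770)/55)) = -9664/(-2*√770/55 - √(2*√770/55)) = -9664/(-2*√770/55 - 2^(¾)*√55*385^(¼)/55) = -9664/(-2*√770/55 - 7^(¼)*110^(¾)/55)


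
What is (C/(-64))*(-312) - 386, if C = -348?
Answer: -4165/2 ≈ -2082.5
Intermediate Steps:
(C/(-64))*(-312) - 386 = -348/(-64)*(-312) - 386 = -348*(-1/64)*(-312) - 386 = (87/16)*(-312) - 386 = -3393/2 - 386 = -4165/2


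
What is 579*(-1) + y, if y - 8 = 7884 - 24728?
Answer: -17415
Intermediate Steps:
y = -16836 (y = 8 + (7884 - 24728) = 8 - 16844 = -16836)
579*(-1) + y = 579*(-1) - 16836 = -579 - 16836 = -17415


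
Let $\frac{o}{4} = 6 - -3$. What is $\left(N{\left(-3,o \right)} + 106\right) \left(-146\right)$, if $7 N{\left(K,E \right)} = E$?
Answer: $- \frac{113588}{7} \approx -16227.0$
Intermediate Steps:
$o = 36$ ($o = 4 \left(6 - -3\right) = 4 \left(6 + 3\right) = 4 \cdot 9 = 36$)
$N{\left(K,E \right)} = \frac{E}{7}$
$\left(N{\left(-3,o \right)} + 106\right) \left(-146\right) = \left(\frac{1}{7} \cdot 36 + 106\right) \left(-146\right) = \left(\frac{36}{7} + 106\right) \left(-146\right) = \frac{778}{7} \left(-146\right) = - \frac{113588}{7}$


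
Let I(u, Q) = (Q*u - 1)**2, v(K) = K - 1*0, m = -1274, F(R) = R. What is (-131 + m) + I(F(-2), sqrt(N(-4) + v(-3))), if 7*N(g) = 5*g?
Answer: -9992/7 + 4*I*sqrt(287)/7 ≈ -1427.4 + 9.6806*I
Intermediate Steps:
v(K) = K (v(K) = K + 0 = K)
N(g) = 5*g/7 (N(g) = (5*g)/7 = 5*g/7)
I(u, Q) = (-1 + Q*u)**2
(-131 + m) + I(F(-2), sqrt(N(-4) + v(-3))) = (-131 - 1274) + (-1 + sqrt((5/7)*(-4) - 3)*(-2))**2 = -1405 + (-1 + sqrt(-20/7 - 3)*(-2))**2 = -1405 + (-1 + sqrt(-41/7)*(-2))**2 = -1405 + (-1 + (I*sqrt(287)/7)*(-2))**2 = -1405 + (-1 - 2*I*sqrt(287)/7)**2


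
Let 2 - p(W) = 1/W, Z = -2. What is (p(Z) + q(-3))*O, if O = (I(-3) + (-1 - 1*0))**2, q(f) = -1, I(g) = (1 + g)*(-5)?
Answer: 243/2 ≈ 121.50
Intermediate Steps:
p(W) = 2 - 1/W
I(g) = -5 - 5*g
O = 81 (O = ((-5 - 5*(-3)) + (-1 - 1*0))**2 = ((-5 + 15) + (-1 + 0))**2 = (10 - 1)**2 = 9**2 = 81)
(p(Z) + q(-3))*O = ((2 - 1/(-2)) - 1)*81 = ((2 - 1*(-1/2)) - 1)*81 = ((2 + 1/2) - 1)*81 = (5/2 - 1)*81 = (3/2)*81 = 243/2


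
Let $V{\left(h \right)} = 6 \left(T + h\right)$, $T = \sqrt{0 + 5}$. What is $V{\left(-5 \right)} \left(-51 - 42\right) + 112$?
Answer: $2902 - 558 \sqrt{5} \approx 1654.3$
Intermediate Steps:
$T = \sqrt{5} \approx 2.2361$
$V{\left(h \right)} = 6 h + 6 \sqrt{5}$ ($V{\left(h \right)} = 6 \left(\sqrt{5} + h\right) = 6 \left(h + \sqrt{5}\right) = 6 h + 6 \sqrt{5}$)
$V{\left(-5 \right)} \left(-51 - 42\right) + 112 = \left(6 \left(-5\right) + 6 \sqrt{5}\right) \left(-51 - 42\right) + 112 = \left(-30 + 6 \sqrt{5}\right) \left(-93\right) + 112 = \left(2790 - 558 \sqrt{5}\right) + 112 = 2902 - 558 \sqrt{5}$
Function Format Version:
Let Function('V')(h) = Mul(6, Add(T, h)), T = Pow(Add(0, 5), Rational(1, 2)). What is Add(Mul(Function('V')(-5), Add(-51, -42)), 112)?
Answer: Add(2902, Mul(-558, Pow(5, Rational(1, 2)))) ≈ 1654.3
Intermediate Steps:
T = Pow(5, Rational(1, 2)) ≈ 2.2361
Function('V')(h) = Add(Mul(6, h), Mul(6, Pow(5, Rational(1, 2)))) (Function('V')(h) = Mul(6, Add(Pow(5, Rational(1, 2)), h)) = Mul(6, Add(h, Pow(5, Rational(1, 2)))) = Add(Mul(6, h), Mul(6, Pow(5, Rational(1, 2)))))
Add(Mul(Function('V')(-5), Add(-51, -42)), 112) = Add(Mul(Add(Mul(6, -5), Mul(6, Pow(5, Rational(1, 2)))), Add(-51, -42)), 112) = Add(Mul(Add(-30, Mul(6, Pow(5, Rational(1, 2)))), -93), 112) = Add(Add(2790, Mul(-558, Pow(5, Rational(1, 2)))), 112) = Add(2902, Mul(-558, Pow(5, Rational(1, 2))))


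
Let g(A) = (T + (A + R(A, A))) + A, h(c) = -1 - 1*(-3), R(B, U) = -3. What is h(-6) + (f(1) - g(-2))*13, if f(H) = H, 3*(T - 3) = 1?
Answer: 188/3 ≈ 62.667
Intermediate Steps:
T = 10/3 (T = 3 + (1/3)*1 = 3 + 1/3 = 10/3 ≈ 3.3333)
h(c) = 2 (h(c) = -1 + 3 = 2)
g(A) = 1/3 + 2*A (g(A) = (10/3 + (A - 3)) + A = (10/3 + (-3 + A)) + A = (1/3 + A) + A = 1/3 + 2*A)
h(-6) + (f(1) - g(-2))*13 = 2 + (1 - (1/3 + 2*(-2)))*13 = 2 + (1 - (1/3 - 4))*13 = 2 + (1 - 1*(-11/3))*13 = 2 + (1 + 11/3)*13 = 2 + (14/3)*13 = 2 + 182/3 = 188/3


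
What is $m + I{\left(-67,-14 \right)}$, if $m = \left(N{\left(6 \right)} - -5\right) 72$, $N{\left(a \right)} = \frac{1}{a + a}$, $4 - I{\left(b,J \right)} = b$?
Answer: $437$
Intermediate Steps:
$I{\left(b,J \right)} = 4 - b$
$N{\left(a \right)} = \frac{1}{2 a}$
$m = 366$ ($m = \left(\frac{1}{2 \cdot 6} - -5\right) 72 = \left(\frac{1}{2} \cdot \frac{1}{6} + 5\right) 72 = \left(\frac{1}{12} + 5\right) 72 = \frac{61}{12} \cdot 72 = 366$)
$m + I{\left(-67,-14 \right)} = 366 + \left(4 - -67\right) = 366 + \left(4 + 67\right) = 366 + 71 = 437$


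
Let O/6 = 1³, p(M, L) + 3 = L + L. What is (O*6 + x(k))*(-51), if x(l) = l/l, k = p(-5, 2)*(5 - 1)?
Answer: -1887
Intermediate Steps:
p(M, L) = -3 + 2*L (p(M, L) = -3 + (L + L) = -3 + 2*L)
O = 6 (O = 6*1³ = 6*1 = 6)
k = 4 (k = (-3 + 2*2)*(5 - 1) = (-3 + 4)*4 = 1*4 = 4)
x(l) = 1
(O*6 + x(k))*(-51) = (6*6 + 1)*(-51) = (36 + 1)*(-51) = 37*(-51) = -1887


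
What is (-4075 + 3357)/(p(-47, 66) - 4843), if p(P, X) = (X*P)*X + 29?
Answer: 359/104773 ≈ 0.0034265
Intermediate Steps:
p(P, X) = 29 + P*X² (p(P, X) = (P*X)*X + 29 = P*X² + 29 = 29 + P*X²)
(-4075 + 3357)/(p(-47, 66) - 4843) = (-4075 + 3357)/((29 - 47*66²) - 4843) = -718/((29 - 47*4356) - 4843) = -718/((29 - 204732) - 4843) = -718/(-204703 - 4843) = -718/(-209546) = -718*(-1/209546) = 359/104773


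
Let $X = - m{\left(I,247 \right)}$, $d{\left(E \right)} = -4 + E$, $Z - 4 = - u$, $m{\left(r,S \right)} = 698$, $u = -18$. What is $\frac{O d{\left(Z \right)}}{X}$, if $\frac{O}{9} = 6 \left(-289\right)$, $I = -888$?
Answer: $\frac{140454}{349} \approx 402.45$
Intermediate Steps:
$Z = 22$ ($Z = 4 - -18 = 4 + 18 = 22$)
$O = -15606$ ($O = 9 \cdot 6 \left(-289\right) = 9 \left(-1734\right) = -15606$)
$X = -698$ ($X = \left(-1\right) 698 = -698$)
$\frac{O d{\left(Z \right)}}{X} = \frac{\left(-15606\right) \left(-4 + 22\right)}{-698} = \left(-15606\right) 18 \left(- \frac{1}{698}\right) = \left(-280908\right) \left(- \frac{1}{698}\right) = \frac{140454}{349}$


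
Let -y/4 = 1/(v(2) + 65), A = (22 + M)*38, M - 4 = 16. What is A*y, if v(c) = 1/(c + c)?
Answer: -8512/87 ≈ -97.839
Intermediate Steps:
v(c) = 1/(2*c)
M = 20 (M = 4 + 16 = 20)
A = 1596 (A = (22 + 20)*38 = 42*38 = 1596)
y = -16/261 (y = -4/((1/2)/2 + 65) = -4/((1/2)*(1/2) + 65) = -4/(1/4 + 65) = -4/261/4 = -4*4/261 = -16/261 ≈ -0.061303)
A*y = 1596*(-16/261) = -8512/87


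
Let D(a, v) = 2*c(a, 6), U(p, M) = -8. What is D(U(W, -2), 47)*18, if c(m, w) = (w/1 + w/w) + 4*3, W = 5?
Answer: 684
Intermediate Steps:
c(m, w) = 13 + w (c(m, w) = (w*1 + 1) + 12 = (w + 1) + 12 = (1 + w) + 12 = 13 + w)
D(a, v) = 38 (D(a, v) = 2*(13 + 6) = 2*19 = 38)
D(U(W, -2), 47)*18 = 38*18 = 684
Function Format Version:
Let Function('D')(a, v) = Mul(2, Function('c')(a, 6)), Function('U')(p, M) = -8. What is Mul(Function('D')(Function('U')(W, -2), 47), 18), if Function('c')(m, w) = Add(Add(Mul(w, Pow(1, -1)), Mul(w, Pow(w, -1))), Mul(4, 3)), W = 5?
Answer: 684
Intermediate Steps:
Function('c')(m, w) = Add(13, w) (Function('c')(m, w) = Add(Add(Mul(w, 1), 1), 12) = Add(Add(w, 1), 12) = Add(Add(1, w), 12) = Add(13, w))
Function('D')(a, v) = 38 (Function('D')(a, v) = Mul(2, Add(13, 6)) = Mul(2, 19) = 38)
Mul(Function('D')(Function('U')(W, -2), 47), 18) = Mul(38, 18) = 684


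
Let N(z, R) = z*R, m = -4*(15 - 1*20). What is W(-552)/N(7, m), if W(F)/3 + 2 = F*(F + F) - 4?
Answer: 914103/70 ≈ 13059.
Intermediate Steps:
m = 20 (m = -4*(15 - 20) = -4*(-5) = 20)
W(F) = -18 + 6*F**2 (W(F) = -6 + 3*(F*(F + F) - 4) = -6 + 3*(F*(2*F) - 4) = -6 + 3*(2*F**2 - 4) = -6 + 3*(-4 + 2*F**2) = -6 + (-12 + 6*F**2) = -18 + 6*F**2)
N(z, R) = R*z
W(-552)/N(7, m) = (-18 + 6*(-552)**2)/((20*7)) = (-18 + 6*304704)/140 = (-18 + 1828224)*(1/140) = 1828206*(1/140) = 914103/70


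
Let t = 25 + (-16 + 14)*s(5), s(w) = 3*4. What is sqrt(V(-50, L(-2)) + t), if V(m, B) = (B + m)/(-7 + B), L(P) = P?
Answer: sqrt(61)/3 ≈ 2.6034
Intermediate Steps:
s(w) = 12
V(m, B) = (B + m)/(-7 + B)
t = 1 (t = 25 + (-16 + 14)*12 = 25 - 2*12 = 25 - 24 = 1)
sqrt(V(-50, L(-2)) + t) = sqrt((-2 - 50)/(-7 - 2) + 1) = sqrt(-52/(-9) + 1) = sqrt(-1/9*(-52) + 1) = sqrt(52/9 + 1) = sqrt(61/9) = sqrt(61)/3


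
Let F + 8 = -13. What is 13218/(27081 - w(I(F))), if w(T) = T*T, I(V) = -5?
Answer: 6609/13528 ≈ 0.48854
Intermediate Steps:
F = -21 (F = -8 - 13 = -21)
w(T) = T²
13218/(27081 - w(I(F))) = 13218/(27081 - 1*(-5)²) = 13218/(27081 - 1*25) = 13218/(27081 - 25) = 13218/27056 = 13218*(1/27056) = 6609/13528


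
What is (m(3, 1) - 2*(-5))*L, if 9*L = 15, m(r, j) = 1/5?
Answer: 17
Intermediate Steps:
m(r, j) = ⅕
L = 5/3 (L = (⅑)*15 = 5/3 ≈ 1.6667)
(m(3, 1) - 2*(-5))*L = (⅕ - 2*(-5))*(5/3) = (⅕ + 10)*(5/3) = (51/5)*(5/3) = 17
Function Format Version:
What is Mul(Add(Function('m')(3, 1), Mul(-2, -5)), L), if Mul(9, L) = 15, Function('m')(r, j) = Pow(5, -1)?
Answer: 17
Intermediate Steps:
Function('m')(r, j) = Rational(1, 5)
L = Rational(5, 3) (L = Mul(Rational(1, 9), 15) = Rational(5, 3) ≈ 1.6667)
Mul(Add(Function('m')(3, 1), Mul(-2, -5)), L) = Mul(Add(Rational(1, 5), Mul(-2, -5)), Rational(5, 3)) = Mul(Add(Rational(1, 5), 10), Rational(5, 3)) = Mul(Rational(51, 5), Rational(5, 3)) = 17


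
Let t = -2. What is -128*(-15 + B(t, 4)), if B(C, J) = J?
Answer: 1408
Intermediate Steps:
-128*(-15 + B(t, 4)) = -128*(-15 + 4) = -128*(-11) = 1408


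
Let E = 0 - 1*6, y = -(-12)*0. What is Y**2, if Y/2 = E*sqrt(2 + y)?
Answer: 288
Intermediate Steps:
y = 0 (y = -4*0 = 0)
E = -6 (E = 0 - 6 = -6)
Y = -12*sqrt(2) (Y = 2*(-6*sqrt(2 + 0)) = 2*(-6*sqrt(2)) = -12*sqrt(2) ≈ -16.971)
Y**2 = (-12*sqrt(2))**2 = 288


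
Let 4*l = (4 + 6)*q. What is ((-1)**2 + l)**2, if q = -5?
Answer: 529/4 ≈ 132.25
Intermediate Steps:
l = -25/2 (l = ((4 + 6)*(-5))/4 = (10*(-5))/4 = (1/4)*(-50) = -25/2 ≈ -12.500)
((-1)**2 + l)**2 = ((-1)**2 - 25/2)**2 = (1 - 25/2)**2 = (-23/2)**2 = 529/4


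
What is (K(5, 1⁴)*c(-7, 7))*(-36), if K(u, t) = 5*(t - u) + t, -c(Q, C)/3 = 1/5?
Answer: -2052/5 ≈ -410.40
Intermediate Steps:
c(Q, C) = -⅗ (c(Q, C) = -3/5 = -3*⅕ = -⅗)
K(u, t) = -5*u + 6*t (K(u, t) = (-5*u + 5*t) + t = -5*u + 6*t)
(K(5, 1⁴)*c(-7, 7))*(-36) = ((-5*5 + 6*1⁴)*(-⅗))*(-36) = ((-25 + 6*1)*(-⅗))*(-36) = ((-25 + 6)*(-⅗))*(-36) = -19*(-⅗)*(-36) = (57/5)*(-36) = -2052/5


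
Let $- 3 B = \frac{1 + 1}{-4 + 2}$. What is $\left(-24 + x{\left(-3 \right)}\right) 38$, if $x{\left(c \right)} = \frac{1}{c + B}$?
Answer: $- \frac{3705}{4} \approx -926.25$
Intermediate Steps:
$B = \frac{1}{3}$ ($B = - \frac{\left(1 + 1\right) \frac{1}{-4 + 2}}{3} = - \frac{2 \frac{1}{-2}}{3} = - \frac{2 \left(- \frac{1}{2}\right)}{3} = \left(- \frac{1}{3}\right) \left(-1\right) = \frac{1}{3} \approx 0.33333$)
$x{\left(c \right)} = \frac{1}{\frac{1}{3} + c}$ ($x{\left(c \right)} = \frac{1}{c + \frac{1}{3}} = \frac{1}{\frac{1}{3} + c}$)
$\left(-24 + x{\left(-3 \right)}\right) 38 = \left(-24 + \frac{3}{1 + 3 \left(-3\right)}\right) 38 = \left(-24 + \frac{3}{1 - 9}\right) 38 = \left(-24 + \frac{3}{-8}\right) 38 = \left(-24 + 3 \left(- \frac{1}{8}\right)\right) 38 = \left(-24 - \frac{3}{8}\right) 38 = \left(- \frac{195}{8}\right) 38 = - \frac{3705}{4}$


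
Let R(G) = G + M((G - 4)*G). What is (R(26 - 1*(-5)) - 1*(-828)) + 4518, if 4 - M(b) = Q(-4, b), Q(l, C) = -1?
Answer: 5382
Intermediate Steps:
M(b) = 5 (M(b) = 4 - 1*(-1) = 4 + 1 = 5)
R(G) = 5 + G (R(G) = G + 5 = 5 + G)
(R(26 - 1*(-5)) - 1*(-828)) + 4518 = ((5 + (26 - 1*(-5))) - 1*(-828)) + 4518 = ((5 + (26 + 5)) + 828) + 4518 = ((5 + 31) + 828) + 4518 = (36 + 828) + 4518 = 864 + 4518 = 5382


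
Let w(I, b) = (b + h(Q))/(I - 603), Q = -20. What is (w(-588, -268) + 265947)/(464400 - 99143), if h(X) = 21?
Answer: 316743124/435021087 ≈ 0.72811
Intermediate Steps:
w(I, b) = (21 + b)/(-603 + I) (w(I, b) = (b + 21)/(I - 603) = (21 + b)/(-603 + I))
(w(-588, -268) + 265947)/(464400 - 99143) = ((21 - 268)/(-603 - 588) + 265947)/(464400 - 99143) = (-247/(-1191) + 265947)/365257 = (-1/1191*(-247) + 265947)*(1/365257) = (247/1191 + 265947)*(1/365257) = (316743124/1191)*(1/365257) = 316743124/435021087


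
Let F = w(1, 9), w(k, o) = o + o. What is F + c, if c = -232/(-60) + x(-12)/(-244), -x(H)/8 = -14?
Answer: 19588/915 ≈ 21.408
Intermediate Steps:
x(H) = 112 (x(H) = -8*(-14) = 112)
w(k, o) = 2*o
F = 18 (F = 2*9 = 18)
c = 3118/915 (c = -232/(-60) + 112/(-244) = -232*(-1/60) + 112*(-1/244) = 58/15 - 28/61 = 3118/915 ≈ 3.4076)
F + c = 18 + 3118/915 = 19588/915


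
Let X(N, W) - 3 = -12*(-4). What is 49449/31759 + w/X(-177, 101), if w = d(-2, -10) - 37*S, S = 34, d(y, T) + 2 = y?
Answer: -37557959/1619709 ≈ -23.188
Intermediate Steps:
X(N, W) = 51 (X(N, W) = 3 - 12*(-4) = 3 + 48 = 51)
d(y, T) = -2 + y
w = -1262 (w = (-2 - 2) - 37*34 = -4 - 1258 = -1262)
49449/31759 + w/X(-177, 101) = 49449/31759 - 1262/51 = -37557959/1619709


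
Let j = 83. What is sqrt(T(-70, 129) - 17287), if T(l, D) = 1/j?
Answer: 2*I*sqrt(29772515)/83 ≈ 131.48*I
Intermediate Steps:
T(l, D) = 1/83
sqrt(T(-70, 129) - 17287) = sqrt(1/83 - 17287) = sqrt(-1434820/83) = 2*I*sqrt(29772515)/83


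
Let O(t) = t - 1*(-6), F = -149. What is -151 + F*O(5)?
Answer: -1790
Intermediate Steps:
O(t) = 6 + t (O(t) = t + 6 = 6 + t)
-151 + F*O(5) = -151 - 149*(6 + 5) = -151 - 149*11 = -151 - 1639 = -1790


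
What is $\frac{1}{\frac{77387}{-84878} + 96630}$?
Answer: $\frac{84878}{8201683753} \approx 1.0349 \cdot 10^{-5}$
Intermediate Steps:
$\frac{1}{\frac{77387}{-84878} + 96630} = \frac{1}{77387 \left(- \frac{1}{84878}\right) + 96630} = \frac{1}{- \frac{77387}{84878} + 96630} = \frac{1}{\frac{8201683753}{84878}} = \frac{84878}{8201683753}$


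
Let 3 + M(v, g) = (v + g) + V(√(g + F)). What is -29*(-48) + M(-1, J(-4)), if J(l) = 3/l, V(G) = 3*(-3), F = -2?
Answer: 5513/4 ≈ 1378.3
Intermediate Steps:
V(G) = -9
M(v, g) = -12 + g + v (M(v, g) = -3 + ((v + g) - 9) = -3 + ((g + v) - 9) = -3 + (-9 + g + v) = -12 + g + v)
-29*(-48) + M(-1, J(-4)) = -29*(-48) + (-12 + 3/(-4) - 1) = 1392 + (-12 + 3*(-¼) - 1) = 1392 + (-12 - ¾ - 1) = 1392 - 55/4 = 5513/4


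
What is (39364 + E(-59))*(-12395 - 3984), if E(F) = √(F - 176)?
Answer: -644742956 - 16379*I*√235 ≈ -6.4474e+8 - 2.5109e+5*I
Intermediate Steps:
E(F) = √(-176 + F)
(39364 + E(-59))*(-12395 - 3984) = (39364 + √(-176 - 59))*(-12395 - 3984) = (39364 + √(-235))*(-16379) = (39364 + I*√235)*(-16379) = -644742956 - 16379*I*√235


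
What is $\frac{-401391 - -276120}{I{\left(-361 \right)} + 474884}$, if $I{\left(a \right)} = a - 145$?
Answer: $- \frac{41757}{158126} \approx -0.26407$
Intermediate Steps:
$I{\left(a \right)} = -145 + a$ ($I{\left(a \right)} = a - 145 = -145 + a$)
$\frac{-401391 - -276120}{I{\left(-361 \right)} + 474884} = \frac{-401391 - -276120}{\left(-145 - 361\right) + 474884} = \frac{-401391 + 276120}{-506 + 474884} = - \frac{125271}{474378} = \left(-125271\right) \frac{1}{474378} = - \frac{41757}{158126}$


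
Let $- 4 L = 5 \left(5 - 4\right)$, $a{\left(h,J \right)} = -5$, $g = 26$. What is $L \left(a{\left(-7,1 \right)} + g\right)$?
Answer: $- \frac{105}{4} \approx -26.25$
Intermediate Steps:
$L = - \frac{5}{4}$ ($L = - \frac{5 \left(5 - 4\right)}{4} = - \frac{5 \cdot 1}{4} = \left(- \frac{1}{4}\right) 5 = - \frac{5}{4} \approx -1.25$)
$L \left(a{\left(-7,1 \right)} + g\right) = - \frac{5 \left(-5 + 26\right)}{4} = \left(- \frac{5}{4}\right) 21 = - \frac{105}{4}$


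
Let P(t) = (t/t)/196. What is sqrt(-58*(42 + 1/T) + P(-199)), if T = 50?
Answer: I*sqrt(11942059)/70 ≈ 49.368*I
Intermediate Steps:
P(t) = 1/196 (P(t) = 1*(1/196) = 1/196)
sqrt(-58*(42 + 1/T) + P(-199)) = sqrt(-58*(42 + 1/50) + 1/196) = sqrt(-58*2101/50 + 1/196) = sqrt(-60929/25 + 1/196) = sqrt(-11942059/4900) = I*sqrt(11942059)/70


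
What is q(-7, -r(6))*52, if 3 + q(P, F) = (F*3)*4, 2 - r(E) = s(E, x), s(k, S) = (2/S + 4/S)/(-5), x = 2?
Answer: -8892/5 ≈ -1778.4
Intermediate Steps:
s(k, S) = -6/(5*S) (s(k, S) = (6/S)*(-1/5) = -6/(5*S))
r(E) = 13/5 (r(E) = 2 - (-6)/(5*2) = 2 - 1*(-3/5) = 2 + 3/5 = 13/5)
q(P, F) = -3 + 12*F (q(P, F) = -3 + (F*3)*4 = -3 + (3*F)*4 = -3 + 12*F)
q(-7, -r(6))*52 = (-3 + 12*(-1*13/5))*52 = (-3 + 12*(-13/5))*52 = (-3 - 156/5)*52 = -171/5*52 = -8892/5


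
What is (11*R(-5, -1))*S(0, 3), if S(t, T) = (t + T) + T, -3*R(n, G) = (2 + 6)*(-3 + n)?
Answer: 1408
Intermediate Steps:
R(n, G) = 8 - 8*n/3 (R(n, G) = -(2 + 6)*(-3 + n)/3 = -8*(-3 + n)/3 = -(-24 + 8*n)/3 = 8 - 8*n/3)
S(t, T) = t + 2*T (S(t, T) = (T + t) + T = t + 2*T)
(11*R(-5, -1))*S(0, 3) = (11*(8 - 8/3*(-5)))*(0 + 2*3) = (11*(8 + 40/3))*(0 + 6) = (11*(64/3))*6 = (704/3)*6 = 1408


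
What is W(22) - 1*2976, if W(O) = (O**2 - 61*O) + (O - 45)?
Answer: -3857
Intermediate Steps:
W(O) = -45 + O**2 - 60*O (W(O) = (O**2 - 61*O) + (-45 + O) = -45 + O**2 - 60*O)
W(22) - 1*2976 = (-45 + 22**2 - 60*22) - 1*2976 = (-45 + 484 - 1320) - 2976 = -881 - 2976 = -3857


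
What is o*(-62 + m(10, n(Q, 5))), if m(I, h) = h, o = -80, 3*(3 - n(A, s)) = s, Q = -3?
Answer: 14560/3 ≈ 4853.3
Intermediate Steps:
n(A, s) = 3 - s/3
o*(-62 + m(10, n(Q, 5))) = -80*(-62 + (3 - 1/3*5)) = -80*(-62 + (3 - 5/3)) = -80*(-62 + 4/3) = -80*(-182/3) = 14560/3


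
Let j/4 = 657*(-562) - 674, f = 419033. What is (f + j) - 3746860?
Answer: -4807459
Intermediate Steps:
j = -1479632 (j = 4*(657*(-562) - 674) = 4*(-369234 - 674) = 4*(-369908) = -1479632)
(f + j) - 3746860 = (419033 - 1479632) - 3746860 = -1060599 - 3746860 = -4807459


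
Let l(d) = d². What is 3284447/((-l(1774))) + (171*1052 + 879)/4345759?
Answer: -13704515034677/13676433850684 ≈ -1.0021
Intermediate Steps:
3284447/((-l(1774))) + (171*1052 + 879)/4345759 = 3284447/((-1*1774²)) + (171*1052 + 879)/4345759 = 3284447/((-1*3147076)) + (179892 + 879)*(1/4345759) = 3284447/(-3147076) + 180771*(1/4345759) = 3284447*(-1/3147076) + 180771/4345759 = -3284447/3147076 + 180771/4345759 = -13704515034677/13676433850684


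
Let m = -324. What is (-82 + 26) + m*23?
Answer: -7508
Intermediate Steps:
(-82 + 26) + m*23 = (-82 + 26) - 324*23 = -56 - 7452 = -7508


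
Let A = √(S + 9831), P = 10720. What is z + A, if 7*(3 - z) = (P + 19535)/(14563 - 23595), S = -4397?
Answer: 219927/63224 + √5434 ≈ 77.194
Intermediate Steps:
z = 219927/63224 (z = 3 - (10720 + 19535)/(7*(14563 - 23595)) = 3 - 30255/(7*(-9032)) = 3 - 30255*(-1)/(7*9032) = 3 - ⅐*(-30255/9032) = 3 + 30255/63224 = 219927/63224 ≈ 3.4785)
A = √5434 (A = √(-4397 + 9831) = √5434 ≈ 73.716)
z + A = 219927/63224 + √5434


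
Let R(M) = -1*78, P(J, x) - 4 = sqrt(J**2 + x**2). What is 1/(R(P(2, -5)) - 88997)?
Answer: -1/89075 ≈ -1.1226e-5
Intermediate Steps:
P(J, x) = 4 + sqrt(J**2 + x**2)
R(M) = -78
1/(R(P(2, -5)) - 88997) = 1/(-78 - 88997) = 1/(-89075) = -1/89075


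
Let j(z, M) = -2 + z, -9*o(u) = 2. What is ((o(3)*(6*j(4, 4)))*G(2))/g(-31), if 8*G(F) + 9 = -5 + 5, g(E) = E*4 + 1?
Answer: -1/41 ≈ -0.024390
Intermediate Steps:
o(u) = -2/9 (o(u) = -⅑*2 = -2/9)
g(E) = 1 + 4*E (g(E) = 4*E + 1 = 1 + 4*E)
G(F) = -9/8 (G(F) = -9/8 + (-5 + 5)/8 = -9/8 + (⅛)*0 = -9/8 + 0 = -9/8)
((o(3)*(6*j(4, 4)))*G(2))/g(-31) = (-4*(-2 + 4)/3*(-9/8))/(1 + 4*(-31)) = (-4*2/3*(-9/8))/(1 - 124) = (-2/9*12*(-9/8))/(-123) = -8/3*(-9/8)*(-1/123) = 3*(-1/123) = -1/41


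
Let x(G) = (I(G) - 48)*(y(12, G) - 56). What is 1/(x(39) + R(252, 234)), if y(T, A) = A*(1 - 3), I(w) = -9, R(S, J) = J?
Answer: 1/7872 ≈ 0.00012703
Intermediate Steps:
y(T, A) = -2*A (y(T, A) = A*(-2) = -2*A)
x(G) = 3192 + 114*G (x(G) = (-9 - 48)*(-2*G - 56) = -57*(-56 - 2*G) = 3192 + 114*G)
1/(x(39) + R(252, 234)) = 1/((3192 + 114*39) + 234) = 1/((3192 + 4446) + 234) = 1/(7638 + 234) = 1/7872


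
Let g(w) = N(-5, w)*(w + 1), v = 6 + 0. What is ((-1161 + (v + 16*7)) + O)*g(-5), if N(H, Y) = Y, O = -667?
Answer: -34200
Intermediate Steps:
v = 6
g(w) = w*(1 + w) (g(w) = w*(w + 1) = w*(1 + w))
((-1161 + (v + 16*7)) + O)*g(-5) = ((-1161 + (6 + 16*7)) - 667)*(-5*(1 - 5)) = ((-1161 + (6 + 112)) - 667)*(-5*(-4)) = ((-1161 + 118) - 667)*20 = (-1043 - 667)*20 = -1710*20 = -34200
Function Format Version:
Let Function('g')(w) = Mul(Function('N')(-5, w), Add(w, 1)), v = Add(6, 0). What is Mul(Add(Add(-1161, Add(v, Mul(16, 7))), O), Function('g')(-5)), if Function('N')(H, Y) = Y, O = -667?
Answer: -34200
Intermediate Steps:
v = 6
Function('g')(w) = Mul(w, Add(1, w)) (Function('g')(w) = Mul(w, Add(w, 1)) = Mul(w, Add(1, w)))
Mul(Add(Add(-1161, Add(v, Mul(16, 7))), O), Function('g')(-5)) = Mul(Add(Add(-1161, Add(6, Mul(16, 7))), -667), Mul(-5, Add(1, -5))) = Mul(Add(Add(-1161, Add(6, 112)), -667), Mul(-5, -4)) = Mul(Add(Add(-1161, 118), -667), 20) = Mul(Add(-1043, -667), 20) = Mul(-1710, 20) = -34200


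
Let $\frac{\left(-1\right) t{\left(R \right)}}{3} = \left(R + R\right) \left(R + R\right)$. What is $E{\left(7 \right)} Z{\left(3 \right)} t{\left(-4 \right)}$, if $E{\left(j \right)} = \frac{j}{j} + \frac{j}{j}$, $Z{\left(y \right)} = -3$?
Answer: $1152$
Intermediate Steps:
$t{\left(R \right)} = - 12 R^{2}$ ($t{\left(R \right)} = - 3 \left(R + R\right) \left(R + R\right) = - 3 \cdot 2 R 2 R = - 3 \cdot 4 R^{2} = - 12 R^{2}$)
$E{\left(j \right)} = 2$ ($E{\left(j \right)} = 1 + 1 = 2$)
$E{\left(7 \right)} Z{\left(3 \right)} t{\left(-4 \right)} = 2 \left(-3\right) \left(- 12 \left(-4\right)^{2}\right) = - 6 \left(\left(-12\right) 16\right) = \left(-6\right) \left(-192\right) = 1152$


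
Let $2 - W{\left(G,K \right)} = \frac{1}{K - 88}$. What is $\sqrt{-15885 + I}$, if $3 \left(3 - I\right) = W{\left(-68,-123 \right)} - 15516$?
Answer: $\frac{i \sqrt{476849661}}{211} \approx 103.49 i$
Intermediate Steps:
$W{\left(G,K \right)} = 2 - \frac{1}{-88 + K}$ ($W{\left(G,K \right)} = 2 - \frac{1}{K - 88} = 2 - \frac{1}{-88 + K}$)
$I = \frac{1091784}{211}$ ($I = 3 - \frac{\frac{-177 + 2 \left(-123\right)}{-88 - 123} - 15516}{3} = 3 - \frac{\frac{-177 - 246}{-211} - 15516}{3} = 3 - \frac{\left(- \frac{1}{211}\right) \left(-423\right) - 15516}{3} = 3 - \frac{\frac{423}{211} - 15516}{3} = 3 - - \frac{1091151}{211} = 3 + \frac{1091151}{211} = \frac{1091784}{211} \approx 5174.3$)
$\sqrt{-15885 + I} = \sqrt{-15885 + \frac{1091784}{211}} = \sqrt{- \frac{2259951}{211}} = \frac{i \sqrt{476849661}}{211}$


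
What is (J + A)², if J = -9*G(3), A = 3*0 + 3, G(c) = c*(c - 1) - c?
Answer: 576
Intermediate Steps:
G(c) = -c + c*(-1 + c) (G(c) = c*(-1 + c) - c = -c + c*(-1 + c))
A = 3 (A = 0 + 3 = 3)
J = -27 (J = -27*(-2 + 3) = -27 ≈ -27.000)
(J + A)² = (-27 + 3)² = (-24)² = 576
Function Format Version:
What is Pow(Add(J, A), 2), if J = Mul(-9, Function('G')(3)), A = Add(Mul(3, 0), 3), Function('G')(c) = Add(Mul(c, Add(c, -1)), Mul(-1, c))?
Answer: 576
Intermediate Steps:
Function('G')(c) = Add(Mul(-1, c), Mul(c, Add(-1, c))) (Function('G')(c) = Add(Mul(c, Add(-1, c)), Mul(-1, c)) = Add(Mul(-1, c), Mul(c, Add(-1, c))))
A = 3 (A = Add(0, 3) = 3)
J = -27 (J = Mul(-9, Mul(3, Add(-2, 3))) = Mul(-9, Mul(3, 1)) = Mul(-9, 3) = -27)
Pow(Add(J, A), 2) = Pow(Add(-27, 3), 2) = Pow(-24, 2) = 576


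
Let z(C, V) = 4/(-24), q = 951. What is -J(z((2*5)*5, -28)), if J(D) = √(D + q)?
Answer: -√34230/6 ≈ -30.836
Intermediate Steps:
z(C, V) = -⅙ (z(C, V) = 4*(-1/24) = -⅙)
J(D) = √(951 + D) (J(D) = √(D + 951) = √(951 + D))
-J(z((2*5)*5, -28)) = -√(951 - ⅙) = -√(5705/6) = -√34230/6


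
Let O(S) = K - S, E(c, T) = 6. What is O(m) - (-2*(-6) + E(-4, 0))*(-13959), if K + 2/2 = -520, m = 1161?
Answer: 249580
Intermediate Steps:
K = -521 (K = -1 - 520 = -521)
O(S) = -521 - S
O(m) - (-2*(-6) + E(-4, 0))*(-13959) = (-521 - 1*1161) - (-2*(-6) + 6)*(-13959) = (-521 - 1161) - (12 + 6)*(-13959) = -1682 - 18*(-13959) = -1682 - 1*(-251262) = -1682 + 251262 = 249580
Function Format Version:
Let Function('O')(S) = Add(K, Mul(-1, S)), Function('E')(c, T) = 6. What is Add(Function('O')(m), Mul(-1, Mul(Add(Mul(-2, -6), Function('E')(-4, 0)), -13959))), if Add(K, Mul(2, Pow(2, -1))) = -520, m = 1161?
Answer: 249580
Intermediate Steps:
K = -521 (K = Add(-1, -520) = -521)
Function('O')(S) = Add(-521, Mul(-1, S))
Add(Function('O')(m), Mul(-1, Mul(Add(Mul(-2, -6), Function('E')(-4, 0)), -13959))) = Add(Add(-521, Mul(-1, 1161)), Mul(-1, Mul(Add(Mul(-2, -6), 6), -13959))) = Add(Add(-521, -1161), Mul(-1, Mul(Add(12, 6), -13959))) = Add(-1682, Mul(-1, Mul(18, -13959))) = Add(-1682, Mul(-1, -251262)) = Add(-1682, 251262) = 249580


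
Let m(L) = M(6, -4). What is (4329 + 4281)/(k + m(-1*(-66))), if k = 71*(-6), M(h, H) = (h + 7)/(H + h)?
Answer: -17220/839 ≈ -20.524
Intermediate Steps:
M(h, H) = (7 + h)/(H + h)
k = -426
m(L) = 13/2 (m(L) = (7 + 6)/(-4 + 6) = 13/2)
(4329 + 4281)/(k + m(-1*(-66))) = (4329 + 4281)/(-426 + 13/2) = 8610/(-839/2) = 8610*(-2/839) = -17220/839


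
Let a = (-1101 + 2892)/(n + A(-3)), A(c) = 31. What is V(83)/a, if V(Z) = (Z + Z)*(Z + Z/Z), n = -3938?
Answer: -18159736/597 ≈ -30418.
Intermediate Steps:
V(Z) = 2*Z*(1 + Z) (V(Z) = (2*Z)*(Z + 1) = (2*Z)*(1 + Z) = 2*Z*(1 + Z))
a = -1791/3907 (a = (-1101 + 2892)/(-3938 + 31) = 1791/(-3907) = 1791*(-1/3907) = -1791/3907 ≈ -0.45841)
V(83)/a = (2*83*(1 + 83))/(-1791/3907) = (2*83*84)*(-3907/1791) = 13944*(-3907/1791) = -18159736/597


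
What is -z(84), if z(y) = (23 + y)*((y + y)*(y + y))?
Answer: -3019968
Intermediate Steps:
z(y) = 4*y²*(23 + y) (z(y) = (23 + y)*((2*y)*(2*y)) = (23 + y)*(4*y²) = 4*y²*(23 + y))
-z(84) = -4*84²*(23 + 84) = -4*7056*107 = -1*3019968 = -3019968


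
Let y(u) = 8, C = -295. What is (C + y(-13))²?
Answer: 82369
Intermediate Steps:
(C + y(-13))² = (-295 + 8)² = (-287)² = 82369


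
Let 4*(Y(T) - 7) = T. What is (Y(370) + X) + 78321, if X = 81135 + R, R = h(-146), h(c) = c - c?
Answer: 319111/2 ≈ 1.5956e+5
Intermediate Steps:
h(c) = 0
Y(T) = 7 + T/4
R = 0
X = 81135 (X = 81135 + 0 = 81135)
(Y(370) + X) + 78321 = ((7 + (¼)*370) + 81135) + 78321 = ((7 + 185/2) + 81135) + 78321 = (199/2 + 81135) + 78321 = 162469/2 + 78321 = 319111/2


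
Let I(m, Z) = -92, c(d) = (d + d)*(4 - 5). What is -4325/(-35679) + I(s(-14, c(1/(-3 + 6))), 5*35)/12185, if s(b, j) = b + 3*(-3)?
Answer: 49417657/434748615 ≈ 0.11367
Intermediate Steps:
c(d) = -2*d (c(d) = (2*d)*(-1) = -2*d)
s(b, j) = -9 + b (s(b, j) = b - 9 = -9 + b)
-4325/(-35679) + I(s(-14, c(1/(-3 + 6))), 5*35)/12185 = -4325/(-35679) - 92/12185 = -4325*(-1/35679) - 92*1/12185 = 4325/35679 - 92/12185 = 49417657/434748615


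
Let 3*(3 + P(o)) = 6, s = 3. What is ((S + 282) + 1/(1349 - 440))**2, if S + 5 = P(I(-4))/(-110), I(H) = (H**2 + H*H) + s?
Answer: 767192997666001/9998000100 ≈ 76735.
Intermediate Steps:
I(H) = 3 + 2*H**2 (I(H) = (H**2 + H*H) + 3 = (H**2 + H**2) + 3 = 2*H**2 + 3 = 3 + 2*H**2)
P(o) = -1 (P(o) = -3 + (1/3)*6 = -3 + 2 = -1)
S = -549/110 (S = -5 - 1/(-110) = -5 - 1*(-1/110) = -5 + 1/110 = -549/110 ≈ -4.9909)
((S + 282) + 1/(1349 - 440))**2 = ((-549/110 + 282) + 1/(1349 - 440))**2 = (30471/110 + 1/909)**2 = (27698249/99990)**2 = 767192997666001/9998000100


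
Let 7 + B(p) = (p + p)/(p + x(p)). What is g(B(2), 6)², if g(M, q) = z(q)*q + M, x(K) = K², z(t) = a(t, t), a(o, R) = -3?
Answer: 5329/9 ≈ 592.11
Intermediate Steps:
z(t) = -3
B(p) = -7 + 2*p/(p + p²) (B(p) = -7 + (p + p)/(p + p²) = -7 + (2*p)/(p + p²) = -7 + 2*p/(p + p²))
g(M, q) = M - 3*q (g(M, q) = -3*q + M = M - 3*q)
g(B(2), 6)² = ((-5 - 7*2)/(1 + 2) - 3*6)² = ((-5 - 14)/3 - 18)² = ((⅓)*(-19) - 18)² = (-19/3 - 18)² = (-73/3)² = 5329/9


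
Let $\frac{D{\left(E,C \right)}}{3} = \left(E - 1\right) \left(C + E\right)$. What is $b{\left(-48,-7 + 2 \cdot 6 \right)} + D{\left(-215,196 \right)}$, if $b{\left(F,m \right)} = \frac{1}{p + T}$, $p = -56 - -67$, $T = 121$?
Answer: $\frac{1625185}{132} \approx 12312.0$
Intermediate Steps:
$D{\left(E,C \right)} = 3 \left(-1 + E\right) \left(C + E\right)$ ($D{\left(E,C \right)} = 3 \left(E - 1\right) \left(C + E\right) = 3 \left(-1 + E\right) \left(C + E\right)$)
$p = 11$ ($p = -56 + 67 = 11$)
$b{\left(F,m \right)} = \frac{1}{132}$ ($b{\left(F,m \right)} = \frac{1}{11 + 121} = \frac{1}{132}$)
$b{\left(-48,-7 + 2 \cdot 6 \right)} + D{\left(-215,196 \right)} = \frac{1}{132} + \left(\left(-3\right) 196 - -645 + 3 \left(-215\right)^{2} + 3 \cdot 196 \left(-215\right)\right) = \frac{1}{132} + \left(-588 + 645 + 3 \cdot 46225 - 126420\right) = \frac{1}{132} + \left(-588 + 645 + 138675 - 126420\right) = \frac{1}{132} + 12312 = \frac{1625185}{132}$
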